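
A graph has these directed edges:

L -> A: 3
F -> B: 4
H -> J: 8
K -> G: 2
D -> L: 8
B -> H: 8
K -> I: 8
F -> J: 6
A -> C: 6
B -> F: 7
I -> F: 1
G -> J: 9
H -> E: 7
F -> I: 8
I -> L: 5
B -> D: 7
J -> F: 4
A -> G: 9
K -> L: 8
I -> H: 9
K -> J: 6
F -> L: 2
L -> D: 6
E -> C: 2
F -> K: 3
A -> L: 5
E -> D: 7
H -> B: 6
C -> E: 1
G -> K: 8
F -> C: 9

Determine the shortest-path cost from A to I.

Candidate routes:
A → G → K → I: 9+8+8 = 25
A → G → J → F → I: 9+9+4+8 = 30
A → G → J → F → K → I: 9+9+4+3+8 = 33
Cheapest is A → G → K → I at 25.

25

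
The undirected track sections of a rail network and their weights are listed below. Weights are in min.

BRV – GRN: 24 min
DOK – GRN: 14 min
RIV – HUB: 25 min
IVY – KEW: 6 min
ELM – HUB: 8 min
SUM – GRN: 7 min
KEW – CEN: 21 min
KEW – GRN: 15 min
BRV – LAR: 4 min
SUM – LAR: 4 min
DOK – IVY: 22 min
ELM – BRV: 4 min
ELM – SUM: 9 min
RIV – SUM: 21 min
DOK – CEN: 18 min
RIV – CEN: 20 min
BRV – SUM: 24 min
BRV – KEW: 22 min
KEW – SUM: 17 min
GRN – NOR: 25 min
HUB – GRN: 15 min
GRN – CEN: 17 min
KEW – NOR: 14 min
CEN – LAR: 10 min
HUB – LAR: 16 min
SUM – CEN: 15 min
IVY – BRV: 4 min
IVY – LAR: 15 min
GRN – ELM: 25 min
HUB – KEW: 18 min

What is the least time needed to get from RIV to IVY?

33 min

Compare a few routes:
RIV - CEN - LAR - BRV - IVY: 20+10+4+4 = 38
RIV - SUM - LAR - BRV - IVY: 21+4+4+4 = 33
RIV - SUM - ELM - BRV - IVY: 21+9+4+4 = 38
RIV - SUM - LAR - IVY: 21+4+15 = 40
Cheapest is RIV - SUM - LAR - BRV - IVY at 33 min.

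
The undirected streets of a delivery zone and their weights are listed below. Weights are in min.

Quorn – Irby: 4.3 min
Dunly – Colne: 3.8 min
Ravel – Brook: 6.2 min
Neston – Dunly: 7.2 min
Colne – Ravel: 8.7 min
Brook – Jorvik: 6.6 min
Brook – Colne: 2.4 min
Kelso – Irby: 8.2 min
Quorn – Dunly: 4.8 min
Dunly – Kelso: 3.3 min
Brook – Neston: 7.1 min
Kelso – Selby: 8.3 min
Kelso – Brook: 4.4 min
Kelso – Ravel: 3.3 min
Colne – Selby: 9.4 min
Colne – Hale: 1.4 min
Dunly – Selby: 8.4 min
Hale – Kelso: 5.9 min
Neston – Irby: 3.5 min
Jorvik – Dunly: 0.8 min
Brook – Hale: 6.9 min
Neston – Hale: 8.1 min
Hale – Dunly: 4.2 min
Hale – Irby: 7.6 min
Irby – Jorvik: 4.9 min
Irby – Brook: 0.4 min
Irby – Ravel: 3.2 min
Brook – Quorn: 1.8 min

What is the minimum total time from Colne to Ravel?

6 min

Compare a few routes:
Colne → Brook → Ravel: 2.4+6.2 = 8.6
Colne → Brook → Irby → Ravel: 2.4+0.4+3.2 = 6
The minimum is 6 min via Colne → Brook → Irby → Ravel.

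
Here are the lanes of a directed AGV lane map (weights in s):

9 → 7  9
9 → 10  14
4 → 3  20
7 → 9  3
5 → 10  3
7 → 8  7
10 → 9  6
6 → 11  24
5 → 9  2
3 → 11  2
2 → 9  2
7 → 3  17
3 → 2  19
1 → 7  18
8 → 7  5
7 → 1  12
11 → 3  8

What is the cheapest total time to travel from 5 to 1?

23 s

Compare a few routes:
5 → 9 → 7 → 1: 2+9+12 = 23
5 → 10 → 9 → 7 → 1: 3+6+9+12 = 30
The minimum is 23 s via 5 → 9 → 7 → 1.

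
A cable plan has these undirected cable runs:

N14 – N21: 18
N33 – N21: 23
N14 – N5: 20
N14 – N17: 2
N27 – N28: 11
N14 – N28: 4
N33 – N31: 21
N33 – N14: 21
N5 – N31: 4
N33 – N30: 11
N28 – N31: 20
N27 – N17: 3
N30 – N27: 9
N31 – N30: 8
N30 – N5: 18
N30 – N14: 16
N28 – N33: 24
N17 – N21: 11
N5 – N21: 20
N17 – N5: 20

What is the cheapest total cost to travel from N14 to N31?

22

Settle nodes by increasing distance from N14:
N14: 0
N17: 2  (via N14)
N28: 4  (via N14)
N27: 5  (via N17)
N21: 13  (via N17)
N30: 14  (via N27)
N5: 20  (via N14)
N33: 21  (via N14)
N31: 22  (via N30)
Shortest route: N14 → N17 → N27 → N30 → N31 = 22.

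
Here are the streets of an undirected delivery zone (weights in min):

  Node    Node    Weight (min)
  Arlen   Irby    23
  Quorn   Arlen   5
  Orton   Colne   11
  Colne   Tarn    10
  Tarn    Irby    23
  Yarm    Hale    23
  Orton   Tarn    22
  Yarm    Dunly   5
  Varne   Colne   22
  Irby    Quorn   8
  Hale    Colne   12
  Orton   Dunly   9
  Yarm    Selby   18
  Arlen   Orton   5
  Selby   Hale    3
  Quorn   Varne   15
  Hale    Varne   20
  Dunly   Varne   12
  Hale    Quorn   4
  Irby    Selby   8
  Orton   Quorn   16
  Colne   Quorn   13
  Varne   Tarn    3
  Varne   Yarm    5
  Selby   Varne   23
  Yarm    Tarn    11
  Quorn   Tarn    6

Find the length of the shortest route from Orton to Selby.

Running Dijkstra from Orton:
Orton: 0
Arlen: 5  (via Orton)
Dunly: 9  (via Orton)
Quorn: 10  (via Arlen)
Colne: 11  (via Orton)
Yarm: 14  (via Dunly)
Hale: 14  (via Quorn)
Tarn: 16  (via Quorn)
Selby: 17  (via Hale)
Shortest route: Orton–Arlen–Quorn–Hale–Selby = 17 min.

17 min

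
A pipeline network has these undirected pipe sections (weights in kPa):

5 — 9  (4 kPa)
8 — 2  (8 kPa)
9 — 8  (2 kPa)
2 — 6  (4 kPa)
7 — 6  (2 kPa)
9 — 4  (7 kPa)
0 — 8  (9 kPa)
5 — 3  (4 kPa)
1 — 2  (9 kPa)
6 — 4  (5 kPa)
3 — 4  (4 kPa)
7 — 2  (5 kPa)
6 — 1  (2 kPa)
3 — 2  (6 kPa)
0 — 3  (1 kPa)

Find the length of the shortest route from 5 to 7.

Shortest distances from 5:
5: 0
3: 4  (via 5)
9: 4  (via 5)
0: 5  (via 3)
8: 6  (via 9)
4: 8  (via 3)
2: 10  (via 3)
6: 13  (via 4)
1: 15  (via 6)
7: 15  (via 2)
Shortest route: 5 → 3 → 2 → 7 = 15 kPa.

15 kPa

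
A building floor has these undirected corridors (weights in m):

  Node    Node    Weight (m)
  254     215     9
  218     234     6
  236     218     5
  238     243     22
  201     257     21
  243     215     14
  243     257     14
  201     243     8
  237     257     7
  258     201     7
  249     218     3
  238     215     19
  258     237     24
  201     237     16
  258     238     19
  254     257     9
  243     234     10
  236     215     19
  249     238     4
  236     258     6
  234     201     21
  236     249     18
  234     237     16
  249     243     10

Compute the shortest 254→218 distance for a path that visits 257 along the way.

36 m

Best 254 to 257: 254–257 costing 9
Best 257 to 218: 257–243–249–218 costing 27
Total via 257: 9 + 27 = 36 m.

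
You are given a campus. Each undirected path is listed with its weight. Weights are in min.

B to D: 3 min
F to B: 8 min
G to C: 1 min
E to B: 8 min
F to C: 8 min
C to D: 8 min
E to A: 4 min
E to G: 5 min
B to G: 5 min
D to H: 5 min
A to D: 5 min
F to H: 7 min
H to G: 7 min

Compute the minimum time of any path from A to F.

16 min

Shortest distances from A:
A: 0
E: 4  (via A)
D: 5  (via A)
B: 8  (via D)
G: 9  (via E)
C: 10  (via G)
H: 10  (via D)
F: 16  (via B)
Shortest route: A–D–B–F = 16 min.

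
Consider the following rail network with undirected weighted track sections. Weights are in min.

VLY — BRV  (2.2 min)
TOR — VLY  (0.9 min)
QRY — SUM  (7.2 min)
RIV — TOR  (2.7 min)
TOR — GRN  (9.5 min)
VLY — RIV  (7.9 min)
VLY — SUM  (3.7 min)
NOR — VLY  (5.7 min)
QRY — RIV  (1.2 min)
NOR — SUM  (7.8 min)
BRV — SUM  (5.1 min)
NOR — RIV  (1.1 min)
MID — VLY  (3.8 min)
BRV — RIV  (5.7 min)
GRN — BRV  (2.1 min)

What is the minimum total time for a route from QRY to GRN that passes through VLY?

Best QRY to VLY: QRY → RIV → TOR → VLY costing 4.8
Best VLY to GRN: VLY → BRV → GRN costing 4.3
Total via VLY: 4.8 + 4.3 = 9.1 min.

9.1 min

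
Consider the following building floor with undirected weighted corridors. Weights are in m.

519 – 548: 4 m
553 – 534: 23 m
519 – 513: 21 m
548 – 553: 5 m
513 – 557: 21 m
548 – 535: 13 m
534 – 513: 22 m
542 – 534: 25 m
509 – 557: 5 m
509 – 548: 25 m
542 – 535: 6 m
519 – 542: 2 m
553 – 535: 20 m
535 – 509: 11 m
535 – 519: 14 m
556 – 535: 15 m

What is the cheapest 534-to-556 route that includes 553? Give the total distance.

Best 534 to 553: 534–553 costing 23
Shortest 553→556: 553–548–519–542–535–556 = 32
Total via 553: 23 + 32 = 55 m.

55 m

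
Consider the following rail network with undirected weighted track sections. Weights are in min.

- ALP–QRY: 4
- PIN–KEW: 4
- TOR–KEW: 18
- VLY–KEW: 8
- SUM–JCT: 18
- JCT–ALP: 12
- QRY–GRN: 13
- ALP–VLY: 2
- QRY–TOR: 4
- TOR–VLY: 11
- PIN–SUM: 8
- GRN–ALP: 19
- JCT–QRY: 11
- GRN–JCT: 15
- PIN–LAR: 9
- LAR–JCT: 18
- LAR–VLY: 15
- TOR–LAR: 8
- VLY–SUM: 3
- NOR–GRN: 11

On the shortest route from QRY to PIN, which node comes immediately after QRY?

Enumerating some paths:
QRY–ALP–VLY–SUM–PIN: 4+2+3+8 = 17
QRY–ALP–VLY–KEW–PIN: 4+2+8+4 = 18
Cheapest is QRY–ALP–VLY–SUM–PIN at 17 min.
So from QRY the first move is to ALP.

ALP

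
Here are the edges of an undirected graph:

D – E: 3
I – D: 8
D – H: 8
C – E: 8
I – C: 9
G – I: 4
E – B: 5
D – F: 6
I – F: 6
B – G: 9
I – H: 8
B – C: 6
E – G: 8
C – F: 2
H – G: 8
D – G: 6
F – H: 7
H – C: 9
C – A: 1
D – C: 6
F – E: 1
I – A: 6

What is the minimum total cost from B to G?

9

Compare a few routes:
B → E → G: 5+8 = 13
B → G: 9 = 9
Cheapest is B → G at 9.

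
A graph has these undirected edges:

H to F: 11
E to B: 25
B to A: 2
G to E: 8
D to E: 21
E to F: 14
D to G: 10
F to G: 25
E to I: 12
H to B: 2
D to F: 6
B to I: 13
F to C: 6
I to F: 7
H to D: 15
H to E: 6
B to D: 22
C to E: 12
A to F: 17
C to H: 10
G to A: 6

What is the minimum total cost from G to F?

Compare a few routes:
G → E → F: 8+14 = 22
G → A → F: 6+17 = 23
G → D → F: 10+6 = 16
G → A → B → H → F: 6+2+2+11 = 21
Cheapest is G → D → F at 16.

16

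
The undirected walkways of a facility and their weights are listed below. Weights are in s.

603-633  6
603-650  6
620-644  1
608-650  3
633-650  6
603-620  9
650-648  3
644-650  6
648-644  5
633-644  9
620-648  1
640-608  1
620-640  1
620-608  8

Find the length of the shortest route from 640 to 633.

Compare a few routes:
640–620–644–633: 1+1+9 = 11
640–608–650–633: 1+3+6 = 10
640–620–648–650–633: 1+1+3+6 = 11
Cheapest is 640–608–650–633 at 10 s.

10 s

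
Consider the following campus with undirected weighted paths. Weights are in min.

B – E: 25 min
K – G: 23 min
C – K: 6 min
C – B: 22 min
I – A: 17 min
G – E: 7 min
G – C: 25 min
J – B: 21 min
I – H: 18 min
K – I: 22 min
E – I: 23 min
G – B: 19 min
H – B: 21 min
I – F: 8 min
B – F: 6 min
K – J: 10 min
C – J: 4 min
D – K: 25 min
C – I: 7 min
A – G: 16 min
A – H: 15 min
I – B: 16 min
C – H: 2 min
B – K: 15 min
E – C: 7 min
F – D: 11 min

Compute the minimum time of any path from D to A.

36 min

Compare a few routes:
D–F–I–C–H–A: 11+8+7+2+15 = 43
D–F–I–A: 11+8+17 = 36
Cheapest is D–F–I–A at 36 min.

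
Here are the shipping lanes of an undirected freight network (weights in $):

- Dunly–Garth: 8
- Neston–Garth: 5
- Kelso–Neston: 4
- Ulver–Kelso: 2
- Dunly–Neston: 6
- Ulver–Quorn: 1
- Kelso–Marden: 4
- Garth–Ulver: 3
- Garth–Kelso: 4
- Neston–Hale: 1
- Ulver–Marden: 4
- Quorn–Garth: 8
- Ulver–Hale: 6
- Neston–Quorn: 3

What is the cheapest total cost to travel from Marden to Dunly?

Enumerating some paths:
Marden - Kelso - Garth - Dunly: 4+4+8 = 16
Marden - Ulver - Garth - Dunly: 4+3+8 = 15
Marden - Kelso - Neston - Dunly: 4+4+6 = 14
Cheapest is Marden - Kelso - Neston - Dunly at $14.

$14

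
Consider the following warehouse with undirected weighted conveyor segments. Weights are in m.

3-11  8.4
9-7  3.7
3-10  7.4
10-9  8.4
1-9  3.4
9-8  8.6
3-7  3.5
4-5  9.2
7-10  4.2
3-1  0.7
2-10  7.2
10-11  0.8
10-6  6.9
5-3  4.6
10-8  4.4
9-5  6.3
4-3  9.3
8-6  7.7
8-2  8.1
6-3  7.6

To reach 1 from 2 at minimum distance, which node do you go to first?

Compare a few routes:
2 → 10 → 7 → 3 → 1: 7.2+4.2+3.5+0.7 = 15.6
2 → 10 → 3 → 1: 7.2+7.4+0.7 = 15.3
The minimum is 15.3 m via 2 → 10 → 3 → 1.
So from 2 the first move is to 10.

10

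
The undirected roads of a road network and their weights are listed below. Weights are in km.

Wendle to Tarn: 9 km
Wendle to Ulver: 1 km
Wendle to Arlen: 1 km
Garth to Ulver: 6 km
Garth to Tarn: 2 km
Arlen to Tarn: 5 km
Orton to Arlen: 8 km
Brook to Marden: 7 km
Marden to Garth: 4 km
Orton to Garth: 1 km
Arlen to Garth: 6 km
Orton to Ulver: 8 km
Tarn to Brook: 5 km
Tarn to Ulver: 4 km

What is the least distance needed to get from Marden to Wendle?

Settle nodes by increasing distance from Marden:
Marden: 0
Garth: 4  (via Marden)
Orton: 5  (via Garth)
Tarn: 6  (via Garth)
Brook: 7  (via Marden)
Ulver: 10  (via Garth)
Arlen: 10  (via Garth)
Wendle: 11  (via Ulver)
Shortest route: Marden → Garth → Ulver → Wendle = 11 km.

11 km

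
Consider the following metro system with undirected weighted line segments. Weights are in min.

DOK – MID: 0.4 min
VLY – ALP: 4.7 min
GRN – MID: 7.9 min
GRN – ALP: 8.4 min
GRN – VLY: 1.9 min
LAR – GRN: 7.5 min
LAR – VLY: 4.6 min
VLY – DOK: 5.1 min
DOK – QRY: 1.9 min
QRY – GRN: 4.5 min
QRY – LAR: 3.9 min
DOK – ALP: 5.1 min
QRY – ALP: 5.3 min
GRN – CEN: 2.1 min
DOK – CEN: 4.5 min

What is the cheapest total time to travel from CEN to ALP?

8.7 min

Settle nodes by increasing distance from CEN:
CEN: 0
GRN: 2.1  (via CEN)
VLY: 4  (via GRN)
DOK: 4.5  (via CEN)
MID: 4.9  (via DOK)
QRY: 6.4  (via DOK)
LAR: 8.6  (via VLY)
ALP: 8.7  (via VLY)
Shortest route: CEN–GRN–VLY–ALP = 8.7 min.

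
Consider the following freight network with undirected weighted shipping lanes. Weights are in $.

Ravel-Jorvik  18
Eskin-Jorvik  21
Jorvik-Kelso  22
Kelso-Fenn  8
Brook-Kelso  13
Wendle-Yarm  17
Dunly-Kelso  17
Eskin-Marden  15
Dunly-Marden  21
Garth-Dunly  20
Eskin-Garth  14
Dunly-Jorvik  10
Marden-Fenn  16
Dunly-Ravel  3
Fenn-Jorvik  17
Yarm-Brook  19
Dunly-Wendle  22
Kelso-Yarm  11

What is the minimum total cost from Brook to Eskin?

Settle nodes by increasing distance from Brook:
Brook: 0
Kelso: 13  (via Brook)
Yarm: 19  (via Brook)
Fenn: 21  (via Kelso)
Dunly: 30  (via Kelso)
Ravel: 33  (via Dunly)
Jorvik: 35  (via Kelso)
Wendle: 36  (via Yarm)
Marden: 37  (via Fenn)
Garth: 50  (via Dunly)
Eskin: 52  (via Marden)
Shortest route: Brook → Kelso → Fenn → Marden → Eskin = $52.

$52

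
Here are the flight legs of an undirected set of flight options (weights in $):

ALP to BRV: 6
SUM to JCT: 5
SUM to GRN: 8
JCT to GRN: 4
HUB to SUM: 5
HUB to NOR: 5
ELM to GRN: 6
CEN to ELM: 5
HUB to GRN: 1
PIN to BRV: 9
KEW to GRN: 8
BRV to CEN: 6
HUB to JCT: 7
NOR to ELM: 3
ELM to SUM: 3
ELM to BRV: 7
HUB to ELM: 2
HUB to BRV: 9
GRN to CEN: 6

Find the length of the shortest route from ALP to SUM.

Shortest distances from ALP:
ALP: 0
BRV: 6  (via ALP)
CEN: 12  (via BRV)
ELM: 13  (via BRV)
HUB: 15  (via BRV)
PIN: 15  (via BRV)
NOR: 16  (via ELM)
SUM: 16  (via ELM)
Shortest route: ALP → BRV → ELM → SUM = $16.

$16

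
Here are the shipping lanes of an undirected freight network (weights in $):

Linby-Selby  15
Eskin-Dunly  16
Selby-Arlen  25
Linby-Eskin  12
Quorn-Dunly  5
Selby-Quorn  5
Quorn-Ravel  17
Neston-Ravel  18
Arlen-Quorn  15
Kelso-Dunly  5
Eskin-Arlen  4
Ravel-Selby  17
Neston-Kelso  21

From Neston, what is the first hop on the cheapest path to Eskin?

Candidate routes:
Neston → Kelso → Dunly → Quorn → Arlen → Eskin: 21+5+5+15+4 = 50
Neston → Ravel → Quorn → Arlen → Eskin: 18+17+15+4 = 54
Neston → Kelso → Dunly → Eskin: 21+5+16 = 42
Cheapest is Neston → Kelso → Dunly → Eskin at $42.
So from Neston the first move is to Kelso.

Kelso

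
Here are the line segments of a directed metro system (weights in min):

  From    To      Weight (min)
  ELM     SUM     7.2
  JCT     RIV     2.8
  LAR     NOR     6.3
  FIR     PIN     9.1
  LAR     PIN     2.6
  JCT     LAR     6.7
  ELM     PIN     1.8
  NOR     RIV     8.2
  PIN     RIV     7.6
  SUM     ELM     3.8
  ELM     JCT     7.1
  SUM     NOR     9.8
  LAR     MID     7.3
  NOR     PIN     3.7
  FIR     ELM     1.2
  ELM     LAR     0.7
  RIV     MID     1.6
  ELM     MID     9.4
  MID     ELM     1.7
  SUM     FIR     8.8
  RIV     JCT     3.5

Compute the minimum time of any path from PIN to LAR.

Shortest distances from PIN:
PIN: 0
RIV: 7.6  (via PIN)
MID: 9.2  (via RIV)
ELM: 10.9  (via MID)
JCT: 11.1  (via RIV)
LAR: 11.6  (via ELM)
Shortest route: PIN → RIV → MID → ELM → LAR = 11.6 min.

11.6 min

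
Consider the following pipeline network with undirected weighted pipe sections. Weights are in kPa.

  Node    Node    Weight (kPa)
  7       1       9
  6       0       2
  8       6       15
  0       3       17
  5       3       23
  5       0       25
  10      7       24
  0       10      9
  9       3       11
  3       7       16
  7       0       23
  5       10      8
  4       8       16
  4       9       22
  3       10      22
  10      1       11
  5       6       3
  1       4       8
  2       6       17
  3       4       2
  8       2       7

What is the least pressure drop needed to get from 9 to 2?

Shortest distances from 9:
9: 0
3: 11  (via 9)
4: 13  (via 3)
1: 21  (via 4)
7: 27  (via 3)
0: 28  (via 3)
8: 29  (via 4)
6: 30  (via 0)
10: 32  (via 1)
5: 33  (via 6)
2: 36  (via 8)
Shortest route: 9–3–4–8–2 = 36 kPa.

36 kPa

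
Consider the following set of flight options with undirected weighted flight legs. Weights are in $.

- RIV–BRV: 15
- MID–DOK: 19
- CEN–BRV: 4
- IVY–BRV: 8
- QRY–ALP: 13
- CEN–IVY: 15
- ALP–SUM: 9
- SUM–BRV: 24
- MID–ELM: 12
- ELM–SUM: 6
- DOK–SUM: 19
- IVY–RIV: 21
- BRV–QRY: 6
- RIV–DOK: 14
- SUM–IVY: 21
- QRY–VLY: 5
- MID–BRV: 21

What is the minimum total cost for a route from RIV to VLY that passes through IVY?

Best RIV to IVY: RIV → IVY costing 21
Shortest IVY→VLY: IVY → BRV → QRY → VLY = 19
Total via IVY: 21 + 19 = $40.

$40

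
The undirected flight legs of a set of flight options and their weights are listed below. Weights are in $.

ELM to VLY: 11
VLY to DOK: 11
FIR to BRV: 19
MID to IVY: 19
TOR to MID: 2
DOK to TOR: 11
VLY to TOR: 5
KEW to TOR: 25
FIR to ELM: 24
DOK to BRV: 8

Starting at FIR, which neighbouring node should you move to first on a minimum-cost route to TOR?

BRV

Enumerating some paths:
FIR → BRV → DOK → TOR: 19+8+11 = 38
FIR → ELM → VLY → TOR: 24+11+5 = 40
Cheapest is FIR → BRV → DOK → TOR at $38.
So from FIR the first move is to BRV.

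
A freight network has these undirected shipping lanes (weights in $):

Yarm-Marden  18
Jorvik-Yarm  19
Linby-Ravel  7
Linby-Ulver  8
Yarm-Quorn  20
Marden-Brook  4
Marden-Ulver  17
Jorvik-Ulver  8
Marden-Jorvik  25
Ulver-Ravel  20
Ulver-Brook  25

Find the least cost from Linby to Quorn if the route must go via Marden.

Shortest Linby→Marden: Linby–Ulver–Marden = 25
Best Marden to Quorn: Marden–Yarm–Quorn costing 38
Total via Marden: 25 + 38 = $63.

$63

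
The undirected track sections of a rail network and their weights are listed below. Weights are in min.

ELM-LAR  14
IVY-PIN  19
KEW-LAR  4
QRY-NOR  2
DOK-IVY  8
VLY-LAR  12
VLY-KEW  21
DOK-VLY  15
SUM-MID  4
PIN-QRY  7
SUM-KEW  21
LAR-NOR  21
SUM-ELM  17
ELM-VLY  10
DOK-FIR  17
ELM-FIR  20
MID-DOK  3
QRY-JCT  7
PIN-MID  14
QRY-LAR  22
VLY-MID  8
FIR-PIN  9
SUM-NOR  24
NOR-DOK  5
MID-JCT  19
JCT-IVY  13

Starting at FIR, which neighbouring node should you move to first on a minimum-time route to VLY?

Compare a few routes:
FIR–PIN–MID–VLY: 9+14+8 = 31
FIR–ELM–VLY: 20+10 = 30
FIR–DOK–MID–VLY: 17+3+8 = 28
The minimum is 28 min via FIR–DOK–MID–VLY.
So from FIR the first move is to DOK.

DOK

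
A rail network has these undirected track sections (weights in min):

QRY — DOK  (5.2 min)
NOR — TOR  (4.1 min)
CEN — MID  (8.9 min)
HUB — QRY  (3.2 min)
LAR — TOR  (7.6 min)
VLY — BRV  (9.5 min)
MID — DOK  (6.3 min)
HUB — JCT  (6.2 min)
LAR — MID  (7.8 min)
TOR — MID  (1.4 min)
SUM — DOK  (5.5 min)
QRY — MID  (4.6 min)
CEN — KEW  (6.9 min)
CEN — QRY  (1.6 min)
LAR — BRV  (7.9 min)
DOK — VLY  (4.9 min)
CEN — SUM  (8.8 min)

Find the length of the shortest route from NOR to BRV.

19.6 min

Shortest distances from NOR:
NOR: 0
TOR: 4.1  (via NOR)
MID: 5.5  (via TOR)
QRY: 10.1  (via MID)
CEN: 11.7  (via QRY)
LAR: 11.7  (via TOR)
DOK: 11.8  (via MID)
HUB: 13.3  (via QRY)
VLY: 16.7  (via DOK)
SUM: 17.3  (via DOK)
KEW: 18.6  (via CEN)
JCT: 19.5  (via HUB)
BRV: 19.6  (via LAR)
Shortest route: NOR → TOR → LAR → BRV = 19.6 min.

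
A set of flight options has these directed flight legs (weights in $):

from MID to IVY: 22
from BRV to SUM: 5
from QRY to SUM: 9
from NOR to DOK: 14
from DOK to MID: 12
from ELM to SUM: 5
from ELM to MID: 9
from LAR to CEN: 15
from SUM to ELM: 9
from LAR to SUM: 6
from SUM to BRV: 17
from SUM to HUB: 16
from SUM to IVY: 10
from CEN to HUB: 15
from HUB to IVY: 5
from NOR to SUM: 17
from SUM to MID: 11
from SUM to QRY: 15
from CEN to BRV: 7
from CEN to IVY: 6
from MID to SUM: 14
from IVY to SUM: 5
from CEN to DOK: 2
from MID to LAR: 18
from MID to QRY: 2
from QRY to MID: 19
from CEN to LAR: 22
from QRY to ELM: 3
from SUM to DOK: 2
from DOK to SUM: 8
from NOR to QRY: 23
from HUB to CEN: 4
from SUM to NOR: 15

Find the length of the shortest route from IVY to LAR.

Candidate routes:
IVY - SUM - MID - LAR: 5+11+18 = 34
IVY - SUM - DOK - MID - LAR: 5+2+12+18 = 37
The minimum is $34 via IVY - SUM - MID - LAR.

$34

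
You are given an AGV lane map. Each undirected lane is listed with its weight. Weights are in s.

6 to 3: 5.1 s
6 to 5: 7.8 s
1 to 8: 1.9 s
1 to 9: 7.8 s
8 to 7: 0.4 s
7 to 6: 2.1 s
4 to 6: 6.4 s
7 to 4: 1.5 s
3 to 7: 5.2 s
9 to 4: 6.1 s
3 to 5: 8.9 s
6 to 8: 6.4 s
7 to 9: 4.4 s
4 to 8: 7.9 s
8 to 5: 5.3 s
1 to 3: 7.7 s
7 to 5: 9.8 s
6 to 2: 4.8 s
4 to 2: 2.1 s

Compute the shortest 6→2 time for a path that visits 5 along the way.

17.1 s

Best 6 to 5: 6 → 5 costing 7.8
Best 5 to 2: 5 → 8 → 7 → 4 → 2 costing 9.3
Total via 5: 7.8 + 9.3 = 17.1 s.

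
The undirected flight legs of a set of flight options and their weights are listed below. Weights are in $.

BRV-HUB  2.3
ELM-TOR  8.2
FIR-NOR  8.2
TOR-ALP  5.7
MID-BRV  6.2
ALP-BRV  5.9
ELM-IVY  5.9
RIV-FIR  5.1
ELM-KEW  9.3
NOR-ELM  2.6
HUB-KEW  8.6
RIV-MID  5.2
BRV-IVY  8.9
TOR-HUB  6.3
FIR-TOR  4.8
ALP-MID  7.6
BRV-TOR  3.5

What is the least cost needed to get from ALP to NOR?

$16.5

Settle nodes by increasing distance from ALP:
ALP: 0
TOR: 5.7  (via ALP)
BRV: 5.9  (via ALP)
MID: 7.6  (via ALP)
HUB: 8.2  (via BRV)
FIR: 10.5  (via TOR)
RIV: 12.8  (via MID)
ELM: 13.9  (via TOR)
IVY: 14.8  (via BRV)
NOR: 16.5  (via ELM)
Shortest route: ALP → TOR → ELM → NOR = $16.5.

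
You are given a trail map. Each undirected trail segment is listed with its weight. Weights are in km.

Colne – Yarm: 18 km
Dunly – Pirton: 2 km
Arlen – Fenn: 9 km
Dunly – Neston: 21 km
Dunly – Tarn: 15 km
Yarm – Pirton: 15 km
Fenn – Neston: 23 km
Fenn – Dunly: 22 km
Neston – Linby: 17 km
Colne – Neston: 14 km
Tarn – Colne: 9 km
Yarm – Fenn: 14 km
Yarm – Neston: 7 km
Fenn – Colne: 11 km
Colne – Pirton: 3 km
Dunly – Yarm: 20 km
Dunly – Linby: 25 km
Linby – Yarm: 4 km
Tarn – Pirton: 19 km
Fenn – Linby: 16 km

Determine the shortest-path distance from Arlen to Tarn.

29 km

Settle nodes by increasing distance from Arlen:
Arlen: 0
Fenn: 9  (via Arlen)
Colne: 20  (via Fenn)
Pirton: 23  (via Colne)
Yarm: 23  (via Fenn)
Linby: 25  (via Fenn)
Dunly: 25  (via Pirton)
Tarn: 29  (via Colne)
Shortest route: Arlen–Fenn–Colne–Tarn = 29 km.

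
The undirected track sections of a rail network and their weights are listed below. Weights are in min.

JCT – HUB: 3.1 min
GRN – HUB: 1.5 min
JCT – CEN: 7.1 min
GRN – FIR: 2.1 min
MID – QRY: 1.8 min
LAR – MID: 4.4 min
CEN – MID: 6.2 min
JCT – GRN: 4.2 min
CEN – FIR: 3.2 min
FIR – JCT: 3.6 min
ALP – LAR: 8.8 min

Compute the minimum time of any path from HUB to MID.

Running Dijkstra from HUB:
HUB: 0
GRN: 1.5  (via HUB)
JCT: 3.1  (via HUB)
FIR: 3.6  (via GRN)
CEN: 6.8  (via FIR)
MID: 13  (via CEN)
Shortest route: HUB–GRN–FIR–CEN–MID = 13 min.

13 min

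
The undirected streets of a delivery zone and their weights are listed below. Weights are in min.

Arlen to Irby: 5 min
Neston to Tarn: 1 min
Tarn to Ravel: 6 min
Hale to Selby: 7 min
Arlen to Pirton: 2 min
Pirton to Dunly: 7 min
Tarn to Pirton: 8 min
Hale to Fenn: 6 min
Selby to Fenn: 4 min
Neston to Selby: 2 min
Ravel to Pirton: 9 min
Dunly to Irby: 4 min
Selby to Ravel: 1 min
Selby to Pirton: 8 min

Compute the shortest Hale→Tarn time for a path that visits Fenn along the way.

Shortest Hale→Fenn: Hale → Fenn = 6
Best Fenn to Tarn: Fenn → Selby → Neston → Tarn costing 7
Total via Fenn: 6 + 7 = 13 min.

13 min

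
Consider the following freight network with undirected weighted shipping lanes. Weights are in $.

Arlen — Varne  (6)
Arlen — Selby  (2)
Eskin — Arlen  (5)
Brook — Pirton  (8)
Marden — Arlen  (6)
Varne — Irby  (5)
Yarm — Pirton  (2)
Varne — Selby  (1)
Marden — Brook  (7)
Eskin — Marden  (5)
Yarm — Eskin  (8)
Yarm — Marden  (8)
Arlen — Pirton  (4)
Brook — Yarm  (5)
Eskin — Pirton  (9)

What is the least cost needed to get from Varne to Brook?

Settle nodes by increasing distance from Varne:
Varne: 0
Selby: 1  (via Varne)
Arlen: 3  (via Selby)
Irby: 5  (via Varne)
Pirton: 7  (via Arlen)
Eskin: 8  (via Arlen)
Marden: 9  (via Arlen)
Yarm: 9  (via Pirton)
Brook: 14  (via Yarm)
Shortest route: Varne → Selby → Arlen → Pirton → Yarm → Brook = $14.

$14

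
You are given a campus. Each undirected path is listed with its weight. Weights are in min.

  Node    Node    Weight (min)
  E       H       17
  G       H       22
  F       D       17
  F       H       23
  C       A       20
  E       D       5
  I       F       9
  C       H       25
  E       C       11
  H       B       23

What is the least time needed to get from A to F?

Compare a few routes:
A - C - H - F: 20+25+23 = 68
A - C - E - D - F: 20+11+5+17 = 53
The minimum is 53 min via A - C - E - D - F.

53 min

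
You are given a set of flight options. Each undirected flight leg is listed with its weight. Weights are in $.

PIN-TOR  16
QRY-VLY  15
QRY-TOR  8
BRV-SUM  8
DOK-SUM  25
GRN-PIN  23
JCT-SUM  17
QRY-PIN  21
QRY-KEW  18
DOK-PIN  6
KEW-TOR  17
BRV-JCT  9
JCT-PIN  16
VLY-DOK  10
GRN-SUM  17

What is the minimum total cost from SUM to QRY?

$50

Settle nodes by increasing distance from SUM:
SUM: 0
BRV: 8  (via SUM)
JCT: 17  (via SUM)
GRN: 17  (via SUM)
DOK: 25  (via SUM)
PIN: 31  (via DOK)
VLY: 35  (via DOK)
TOR: 47  (via PIN)
QRY: 50  (via VLY)
Shortest route: SUM → DOK → VLY → QRY = $50.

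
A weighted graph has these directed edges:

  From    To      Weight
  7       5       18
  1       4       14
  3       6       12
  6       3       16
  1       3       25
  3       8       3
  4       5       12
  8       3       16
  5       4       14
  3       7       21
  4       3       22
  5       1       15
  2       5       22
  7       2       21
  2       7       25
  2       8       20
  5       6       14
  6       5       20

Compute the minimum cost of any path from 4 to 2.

64

Shortest distances from 4:
4: 0
5: 12  (via 4)
3: 22  (via 4)
8: 25  (via 3)
6: 26  (via 5)
1: 27  (via 5)
7: 43  (via 3)
2: 64  (via 7)
Shortest route: 4 → 3 → 7 → 2 = 64.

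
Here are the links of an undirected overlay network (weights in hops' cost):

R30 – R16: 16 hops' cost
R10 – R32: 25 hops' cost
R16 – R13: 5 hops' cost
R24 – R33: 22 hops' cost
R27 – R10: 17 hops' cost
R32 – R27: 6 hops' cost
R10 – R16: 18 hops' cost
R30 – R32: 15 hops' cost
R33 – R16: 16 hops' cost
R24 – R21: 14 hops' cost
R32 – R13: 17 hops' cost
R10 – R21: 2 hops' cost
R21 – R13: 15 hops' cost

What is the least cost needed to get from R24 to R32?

39 hops' cost

Settle nodes by increasing distance from R24:
R24: 0
R21: 14  (via R24)
R10: 16  (via R21)
R33: 22  (via R24)
R13: 29  (via R21)
R27: 33  (via R10)
R16: 34  (via R10)
R32: 39  (via R27)
Shortest route: R24–R21–R10–R27–R32 = 39 hops' cost.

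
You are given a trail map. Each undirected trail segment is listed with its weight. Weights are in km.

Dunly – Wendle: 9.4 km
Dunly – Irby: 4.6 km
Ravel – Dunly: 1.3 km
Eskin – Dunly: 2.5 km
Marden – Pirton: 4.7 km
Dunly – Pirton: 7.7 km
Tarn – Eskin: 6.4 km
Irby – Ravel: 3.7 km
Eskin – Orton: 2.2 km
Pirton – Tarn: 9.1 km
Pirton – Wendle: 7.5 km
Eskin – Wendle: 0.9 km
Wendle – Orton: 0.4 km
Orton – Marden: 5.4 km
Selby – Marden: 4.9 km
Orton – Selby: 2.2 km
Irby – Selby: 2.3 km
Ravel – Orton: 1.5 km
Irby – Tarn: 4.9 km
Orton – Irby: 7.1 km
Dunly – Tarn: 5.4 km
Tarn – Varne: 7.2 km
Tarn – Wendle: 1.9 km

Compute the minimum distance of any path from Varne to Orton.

9.5 km

Enumerating some paths:
Varne → Tarn → Eskin → Wendle → Orton: 7.2+6.4+0.9+0.4 = 14.9
Varne → Tarn → Wendle → Orton: 7.2+1.9+0.4 = 9.5
Varne → Tarn → Wendle → Eskin → Dunly → Ravel → Orton: 7.2+1.9+0.9+2.5+1.3+1.5 = 15.3
Varne → Tarn → Wendle → Eskin → Orton: 7.2+1.9+0.9+2.2 = 12.2
Cheapest is Varne → Tarn → Wendle → Orton at 9.5 km.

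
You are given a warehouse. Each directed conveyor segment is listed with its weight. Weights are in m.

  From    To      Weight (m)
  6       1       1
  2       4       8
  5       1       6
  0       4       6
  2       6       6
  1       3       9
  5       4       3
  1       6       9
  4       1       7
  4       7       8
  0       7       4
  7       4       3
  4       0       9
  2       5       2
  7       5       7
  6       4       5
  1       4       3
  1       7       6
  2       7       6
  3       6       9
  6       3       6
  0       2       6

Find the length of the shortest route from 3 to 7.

Running Dijkstra from 3:
3: 0
6: 9  (via 3)
1: 10  (via 6)
4: 13  (via 1)
7: 16  (via 1)
Shortest route: 3 → 6 → 1 → 7 = 16 m.

16 m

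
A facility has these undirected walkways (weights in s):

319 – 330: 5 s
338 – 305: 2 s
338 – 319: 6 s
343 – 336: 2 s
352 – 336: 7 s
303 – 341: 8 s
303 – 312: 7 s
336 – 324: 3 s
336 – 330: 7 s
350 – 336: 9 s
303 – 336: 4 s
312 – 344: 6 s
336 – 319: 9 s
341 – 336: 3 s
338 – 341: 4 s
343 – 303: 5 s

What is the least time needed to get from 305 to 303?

13 s

Running Dijkstra from 305:
305: 0
338: 2  (via 305)
341: 6  (via 338)
319: 8  (via 338)
336: 9  (via 341)
343: 11  (via 336)
324: 12  (via 336)
330: 13  (via 319)
303: 13  (via 336)
Shortest route: 305 → 338 → 341 → 336 → 303 = 13 s.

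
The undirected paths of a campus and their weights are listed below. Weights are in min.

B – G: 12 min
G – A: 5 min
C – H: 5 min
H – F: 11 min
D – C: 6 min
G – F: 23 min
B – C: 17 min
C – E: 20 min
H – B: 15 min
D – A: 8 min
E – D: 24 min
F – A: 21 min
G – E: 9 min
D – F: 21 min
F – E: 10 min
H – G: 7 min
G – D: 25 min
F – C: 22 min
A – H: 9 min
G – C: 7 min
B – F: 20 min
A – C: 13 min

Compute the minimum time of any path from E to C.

16 min

Settle nodes by increasing distance from E:
E: 0
G: 9  (via E)
F: 10  (via E)
A: 14  (via G)
C: 16  (via G)
Shortest route: E → G → C = 16 min.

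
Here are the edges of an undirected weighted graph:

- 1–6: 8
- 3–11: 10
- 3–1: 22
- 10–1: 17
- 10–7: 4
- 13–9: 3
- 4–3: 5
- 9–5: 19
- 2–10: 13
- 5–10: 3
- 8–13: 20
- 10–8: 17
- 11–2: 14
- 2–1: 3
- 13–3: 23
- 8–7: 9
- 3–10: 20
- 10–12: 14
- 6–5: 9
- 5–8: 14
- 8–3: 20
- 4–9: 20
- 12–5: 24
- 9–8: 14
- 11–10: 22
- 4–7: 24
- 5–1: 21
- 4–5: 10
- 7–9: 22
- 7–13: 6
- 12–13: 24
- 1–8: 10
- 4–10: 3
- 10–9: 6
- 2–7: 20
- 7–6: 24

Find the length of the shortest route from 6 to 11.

Enumerating some paths:
6–5–4–3–11: 9+10+5+10 = 34
6–5–10–11: 9+3+22 = 34
6–5–10–4–3–11: 9+3+3+5+10 = 30
6–1–2–11: 8+3+14 = 25
The minimum is 25 via 6–1–2–11.

25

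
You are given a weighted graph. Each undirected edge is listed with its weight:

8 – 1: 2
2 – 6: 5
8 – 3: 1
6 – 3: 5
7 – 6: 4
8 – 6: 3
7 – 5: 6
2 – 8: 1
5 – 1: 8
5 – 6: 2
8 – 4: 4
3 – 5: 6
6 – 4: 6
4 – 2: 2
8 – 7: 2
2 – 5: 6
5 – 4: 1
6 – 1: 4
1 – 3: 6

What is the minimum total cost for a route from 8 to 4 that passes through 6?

6

Shortest 8→6: 8 → 6 = 3
Best 6 to 4: 6 → 5 → 4 costing 3
Total via 6: 3 + 3 = 6.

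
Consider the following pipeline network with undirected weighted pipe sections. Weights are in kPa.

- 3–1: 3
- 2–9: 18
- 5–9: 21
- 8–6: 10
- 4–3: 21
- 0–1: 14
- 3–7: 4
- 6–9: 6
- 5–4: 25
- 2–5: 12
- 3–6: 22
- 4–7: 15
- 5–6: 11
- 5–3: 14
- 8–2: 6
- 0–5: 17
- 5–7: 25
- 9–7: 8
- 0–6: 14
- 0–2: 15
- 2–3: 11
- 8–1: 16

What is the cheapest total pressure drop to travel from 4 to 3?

19 kPa

Compare a few routes:
4–3: 21 = 21
4–7–3: 15+4 = 19
4–5–3: 25+14 = 39
Cheapest is 4–7–3 at 19 kPa.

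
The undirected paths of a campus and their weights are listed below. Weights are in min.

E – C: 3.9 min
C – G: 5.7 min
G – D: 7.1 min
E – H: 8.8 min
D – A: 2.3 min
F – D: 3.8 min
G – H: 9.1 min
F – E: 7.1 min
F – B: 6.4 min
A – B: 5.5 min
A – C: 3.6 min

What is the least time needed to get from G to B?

14.8 min

Settle nodes by increasing distance from G:
G: 0
C: 5.7  (via G)
D: 7.1  (via G)
H: 9.1  (via G)
A: 9.3  (via C)
E: 9.6  (via C)
F: 10.9  (via D)
B: 14.8  (via A)
Shortest route: G–C–A–B = 14.8 min.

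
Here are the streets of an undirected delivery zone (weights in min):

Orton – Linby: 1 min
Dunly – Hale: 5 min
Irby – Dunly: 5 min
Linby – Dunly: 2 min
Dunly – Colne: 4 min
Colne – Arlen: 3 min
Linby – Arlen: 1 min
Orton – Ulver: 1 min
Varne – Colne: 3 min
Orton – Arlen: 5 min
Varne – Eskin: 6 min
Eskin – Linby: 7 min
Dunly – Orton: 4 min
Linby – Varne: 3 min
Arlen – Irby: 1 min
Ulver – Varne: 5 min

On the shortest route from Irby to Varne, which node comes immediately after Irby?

Arlen

Compare a few routes:
Irby → Arlen → Colne → Varne: 1+3+3 = 7
Irby → Arlen → Linby → Varne: 1+1+3 = 5
Cheapest is Irby → Arlen → Linby → Varne at 5 min.
So from Irby the first move is to Arlen.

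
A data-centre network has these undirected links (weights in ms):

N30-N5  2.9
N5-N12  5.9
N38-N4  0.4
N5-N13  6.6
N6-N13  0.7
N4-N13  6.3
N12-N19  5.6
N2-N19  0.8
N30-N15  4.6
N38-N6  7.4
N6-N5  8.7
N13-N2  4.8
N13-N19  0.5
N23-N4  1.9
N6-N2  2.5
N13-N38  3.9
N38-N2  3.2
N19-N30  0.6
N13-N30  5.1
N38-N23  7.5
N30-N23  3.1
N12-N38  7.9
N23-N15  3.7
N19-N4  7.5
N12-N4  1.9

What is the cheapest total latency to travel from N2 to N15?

Compare a few routes:
N2 - N6 - N13 - N19 - N30 - N15: 2.5+0.7+0.5+0.6+4.6 = 8.9
N2 - N19 - N30 - N15: 0.8+0.6+4.6 = 6
N2 - N19 - N30 - N23 - N15: 0.8+0.6+3.1+3.7 = 8.2
The minimum is 6 ms via N2 - N19 - N30 - N15.

6 ms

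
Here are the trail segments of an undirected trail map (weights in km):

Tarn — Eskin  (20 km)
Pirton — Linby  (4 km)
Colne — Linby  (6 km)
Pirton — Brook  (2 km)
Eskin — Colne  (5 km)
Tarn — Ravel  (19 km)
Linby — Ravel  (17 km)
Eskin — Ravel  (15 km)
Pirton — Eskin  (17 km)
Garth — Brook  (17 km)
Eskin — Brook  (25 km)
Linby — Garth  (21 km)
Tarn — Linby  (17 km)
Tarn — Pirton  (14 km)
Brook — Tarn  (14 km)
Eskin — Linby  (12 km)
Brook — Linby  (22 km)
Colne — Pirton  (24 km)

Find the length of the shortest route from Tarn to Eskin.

20 km

Settle nodes by increasing distance from Tarn:
Tarn: 0
Pirton: 14  (via Tarn)
Brook: 14  (via Tarn)
Linby: 17  (via Tarn)
Ravel: 19  (via Tarn)
Eskin: 20  (via Tarn)
Shortest route: Tarn → Eskin = 20 km.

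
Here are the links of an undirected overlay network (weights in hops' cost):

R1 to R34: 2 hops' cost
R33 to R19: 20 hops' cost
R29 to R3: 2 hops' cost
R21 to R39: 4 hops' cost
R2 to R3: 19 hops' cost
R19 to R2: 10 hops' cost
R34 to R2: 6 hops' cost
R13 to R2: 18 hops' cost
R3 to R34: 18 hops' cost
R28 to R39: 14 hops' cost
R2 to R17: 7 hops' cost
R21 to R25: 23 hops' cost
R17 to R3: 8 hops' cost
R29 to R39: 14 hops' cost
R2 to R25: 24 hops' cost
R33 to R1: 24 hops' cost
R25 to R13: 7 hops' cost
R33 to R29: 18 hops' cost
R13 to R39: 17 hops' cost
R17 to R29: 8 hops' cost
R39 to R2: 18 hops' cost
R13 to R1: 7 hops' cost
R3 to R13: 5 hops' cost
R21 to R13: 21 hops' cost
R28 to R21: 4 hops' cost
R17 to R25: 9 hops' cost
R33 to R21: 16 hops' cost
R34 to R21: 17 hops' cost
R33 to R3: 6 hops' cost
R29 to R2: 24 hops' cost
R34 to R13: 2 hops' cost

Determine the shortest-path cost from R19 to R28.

Compare a few routes:
R19–R2–R39–R21–R28: 10+18+4+4 = 36
R19–R2–R34–R21–R28: 10+6+17+4 = 37
R19–R33–R21–R28: 20+16+4 = 40
Cheapest is R19–R2–R39–R21–R28 at 36 hops' cost.

36 hops' cost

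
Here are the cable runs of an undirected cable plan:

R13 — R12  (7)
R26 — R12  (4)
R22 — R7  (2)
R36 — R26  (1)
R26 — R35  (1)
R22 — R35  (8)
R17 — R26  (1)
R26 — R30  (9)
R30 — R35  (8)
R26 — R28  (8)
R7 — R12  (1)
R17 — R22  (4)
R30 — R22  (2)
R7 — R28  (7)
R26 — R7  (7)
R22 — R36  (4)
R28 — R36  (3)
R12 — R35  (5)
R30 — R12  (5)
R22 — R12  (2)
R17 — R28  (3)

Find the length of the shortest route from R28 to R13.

Candidate routes:
R28 → R36 → R26 → R12 → R13: 3+1+4+7 = 15
R28 → R17 → R22 → R12 → R13: 3+4+2+7 = 16
Cheapest is R28 → R36 → R26 → R12 → R13 at 15.

15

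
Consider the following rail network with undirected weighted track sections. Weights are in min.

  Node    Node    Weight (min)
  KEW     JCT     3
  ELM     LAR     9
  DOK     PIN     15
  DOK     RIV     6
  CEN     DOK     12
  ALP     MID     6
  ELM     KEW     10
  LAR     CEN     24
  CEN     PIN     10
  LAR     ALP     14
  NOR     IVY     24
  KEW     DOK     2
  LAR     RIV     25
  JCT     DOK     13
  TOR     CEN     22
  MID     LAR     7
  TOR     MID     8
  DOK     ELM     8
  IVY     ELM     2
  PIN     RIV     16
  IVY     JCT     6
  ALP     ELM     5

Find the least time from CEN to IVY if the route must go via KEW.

Shortest CEN→KEW: CEN → DOK → KEW = 14
Shortest KEW→IVY: KEW → JCT → IVY = 9
Total via KEW: 14 + 9 = 23 min.

23 min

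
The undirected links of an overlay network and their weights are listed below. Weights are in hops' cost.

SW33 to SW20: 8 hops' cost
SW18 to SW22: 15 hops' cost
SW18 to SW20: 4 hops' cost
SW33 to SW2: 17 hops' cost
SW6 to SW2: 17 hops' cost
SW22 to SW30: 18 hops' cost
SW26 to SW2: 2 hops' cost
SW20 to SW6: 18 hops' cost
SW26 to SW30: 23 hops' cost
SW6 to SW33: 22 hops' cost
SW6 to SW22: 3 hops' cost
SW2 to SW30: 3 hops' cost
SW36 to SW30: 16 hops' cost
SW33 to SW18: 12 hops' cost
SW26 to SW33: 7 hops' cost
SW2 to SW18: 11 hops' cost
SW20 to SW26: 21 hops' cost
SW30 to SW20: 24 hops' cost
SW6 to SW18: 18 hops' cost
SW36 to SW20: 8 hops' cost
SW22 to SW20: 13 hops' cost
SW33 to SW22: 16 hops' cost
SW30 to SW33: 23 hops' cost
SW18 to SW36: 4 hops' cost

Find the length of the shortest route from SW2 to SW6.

17 hops' cost

Enumerating some paths:
SW2 - SW30 - SW22 - SW6: 3+18+3 = 24
SW2 - SW6: 17 = 17
The minimum is 17 hops' cost via SW2 - SW6.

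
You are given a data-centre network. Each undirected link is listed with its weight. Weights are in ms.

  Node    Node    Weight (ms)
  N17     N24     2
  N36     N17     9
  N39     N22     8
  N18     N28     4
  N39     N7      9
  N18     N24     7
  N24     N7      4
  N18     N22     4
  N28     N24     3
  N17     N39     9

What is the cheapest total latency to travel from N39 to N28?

Candidate routes:
N39 → N22 → N18 → N28: 8+4+4 = 16
N39 → N17 → N24 → N28: 9+2+3 = 14
N39 → N7 → N24 → N28: 9+4+3 = 16
The minimum is 14 ms via N39 → N17 → N24 → N28.

14 ms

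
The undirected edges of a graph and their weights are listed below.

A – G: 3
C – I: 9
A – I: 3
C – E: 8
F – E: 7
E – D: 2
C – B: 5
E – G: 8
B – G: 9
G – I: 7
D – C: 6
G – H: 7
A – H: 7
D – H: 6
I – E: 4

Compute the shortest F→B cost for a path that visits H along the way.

31

Shortest F→H: F–E–D–H = 15
Best H to B: H–G–B costing 16
Total via H: 15 + 16 = 31.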